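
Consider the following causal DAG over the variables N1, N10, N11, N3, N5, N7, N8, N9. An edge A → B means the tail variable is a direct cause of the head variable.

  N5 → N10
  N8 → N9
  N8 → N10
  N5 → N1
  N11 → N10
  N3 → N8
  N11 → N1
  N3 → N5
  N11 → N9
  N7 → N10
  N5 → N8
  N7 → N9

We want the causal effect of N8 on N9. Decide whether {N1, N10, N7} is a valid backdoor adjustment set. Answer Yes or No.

No

Backdoor paths from N8 to N9 (paths whose first edge points into N8):
  P1: N8 <- N3 -> N5 -> N1 <- N11 -> N10 <- N7 -> N9
  P2: N8 <- N3 -> N5 -> N1 <- N11 -> N9
  P3: N8 <- N3 -> N5 -> N10 <- N11 -> N9
  P4: N8 <- N3 -> N5 -> N10 <- N7 -> N9
  P5: N8 <- N5 -> N1 <- N11 -> N10 <- N7 -> N9
  P6: N8 <- N5 -> N1 <- N11 -> N9
  P7: N8 <- N5 -> N10 <- N11 -> N9
  P8: N8 <- N5 -> N10 <- N7 -> N9
Condition 1 (no descendant of N8 in the set): FAILS — N10 is a descendant of N8.
Condition 2 (every backdoor path blocked by {N1, N10, N7}):
  P1: blocked at fork node N7 ∈ conditioning set.
  P2: open — collider(s) N1 are conditioned on (or have a conditioned descendant) and no non-collider on the path is in the set.
  P3: open — collider(s) N10 are conditioned on (or have a conditioned descendant) and no non-collider on the path is in the set.
  P4: blocked at fork node N7 ∈ conditioning set.
  P5: blocked at fork node N7 ∈ conditioning set.
  P6: open — collider(s) N1 are conditioned on (or have a conditioned descendant) and no non-collider on the path is in the set.
  P7: open — collider(s) N10 are conditioned on (or have a conditioned descendant) and no non-collider on the path is in the set.
  P8: blocked at fork node N7 ∈ conditioning set.
{N1, N10, N7} does not satisfy the backdoor criterion.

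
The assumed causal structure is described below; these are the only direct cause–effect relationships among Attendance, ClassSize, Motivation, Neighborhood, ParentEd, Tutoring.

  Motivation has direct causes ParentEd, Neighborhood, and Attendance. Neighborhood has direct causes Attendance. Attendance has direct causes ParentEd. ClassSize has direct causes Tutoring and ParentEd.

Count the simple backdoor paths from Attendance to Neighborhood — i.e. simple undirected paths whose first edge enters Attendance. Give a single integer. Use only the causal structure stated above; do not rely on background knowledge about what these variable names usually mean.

A backdoor path from Attendance to Neighborhood is any simple undirected path whose first edge points into Attendance (i.e. leaves Attendance via a parent).
Parents of Attendance: {ParentEd}.
Enumerating:
  P1: Attendance <- ParentEd -> Motivation <- Neighborhood
That exhausts the simple backdoor paths. Count: 1.

1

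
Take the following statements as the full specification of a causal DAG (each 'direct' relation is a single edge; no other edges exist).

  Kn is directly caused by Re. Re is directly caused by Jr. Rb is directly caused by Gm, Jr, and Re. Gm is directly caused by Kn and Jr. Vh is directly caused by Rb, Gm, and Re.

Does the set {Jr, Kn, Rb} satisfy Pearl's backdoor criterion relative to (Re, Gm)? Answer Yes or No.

Backdoor paths from Re to Gm (paths whose first edge points into Re):
  P1: Re <- Jr -> Gm
  P2: Re <- Jr -> Rb <- Gm
  P3: Re <- Jr -> Rb -> Vh <- Gm
Condition 1 (no descendant of Re in the set): FAILS — Kn and Rb are descendants of Re.
Condition 2 (every backdoor path blocked by {Jr, Kn, Rb}):
  P1: blocked at fork node Jr ∈ conditioning set.
  P2: blocked at fork node Jr ∈ conditioning set.
  P3: blocked at fork node Jr ∈ conditioning set.
{Jr, Kn, Rb} does not satisfy the backdoor criterion.

No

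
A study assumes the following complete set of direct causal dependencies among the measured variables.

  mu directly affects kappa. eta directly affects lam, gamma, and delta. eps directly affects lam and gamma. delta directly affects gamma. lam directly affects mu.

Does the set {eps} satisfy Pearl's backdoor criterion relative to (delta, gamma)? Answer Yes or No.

Backdoor paths from delta to gamma (paths whose first edge points into delta):
  P1: delta <- eta -> lam <- eps -> gamma
  P2: delta <- eta -> gamma
Condition 1 (no descendant of delta in the set): holds — descendants of delta are {gamma}; none are in {eps}.
Condition 2 (every backdoor path blocked by {eps}):
  P1: blocked at collider lam (neither it nor any descendant is in the conditioning set).
  P2: open — no interior node is in the conditioning set.
{eps} does not satisfy the backdoor criterion.

No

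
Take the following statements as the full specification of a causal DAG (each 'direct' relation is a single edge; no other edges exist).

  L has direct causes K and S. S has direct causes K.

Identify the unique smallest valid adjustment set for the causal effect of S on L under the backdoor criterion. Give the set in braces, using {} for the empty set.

Variables eligible for adjustment (non-descendants of S, excluding S and L): {K}.
Backdoor paths from S to L:
  P1: S <- K -> L
The empty set is not sufficient: P1 (S <- K -> L) has no collider blocking it and no conditioned non-collider, so it is open.
Try {K}:
  P1: blocked at fork node K ∈ conditioning set.
{K} contains no descendant of S and blocks every backdoor path.
{K} is the unique smallest valid adjustment set.

{K}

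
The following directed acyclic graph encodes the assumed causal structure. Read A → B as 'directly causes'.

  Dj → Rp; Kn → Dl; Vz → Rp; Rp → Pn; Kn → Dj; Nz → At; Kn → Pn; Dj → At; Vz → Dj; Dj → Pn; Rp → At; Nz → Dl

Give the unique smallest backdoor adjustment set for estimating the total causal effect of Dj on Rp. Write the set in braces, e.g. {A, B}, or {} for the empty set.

{Vz}

Variables eligible for adjustment (non-descendants of Dj, excluding Dj and Rp): {Dl, Kn, Nz, Vz}.
Backdoor paths from Dj to Rp:
  P1: Dj <- Vz -> Rp
  P2: Dj <- Kn -> Pn <- Rp
  P3: Dj <- Kn -> Dl <- Nz -> At <- Rp
The empty set is not sufficient: P1 (Dj <- Vz -> Rp) has no collider blocking it and no conditioned non-collider, so it is open.
Try {Vz}:
  P1: blocked at fork node Vz ∈ conditioning set.
  P2: blocked at collider Pn (neither it nor any descendant is in the conditioning set).
  P3: blocked at collider Dl (neither it nor any descendant is in the conditioning set).
{Vz} contains no descendant of Dj and blocks every backdoor path.
No other singleton works — e.g. {Kn} leaves P1 open — so {Vz} is the unique smallest valid adjustment set.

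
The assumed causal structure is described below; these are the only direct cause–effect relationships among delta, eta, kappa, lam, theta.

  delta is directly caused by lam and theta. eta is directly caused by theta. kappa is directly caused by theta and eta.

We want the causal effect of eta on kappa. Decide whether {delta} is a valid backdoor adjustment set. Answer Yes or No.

Backdoor paths from eta to kappa (paths whose first edge points into eta):
  P1: eta <- theta -> kappa
Condition 1 (no descendant of eta in the set): holds — descendants of eta are {kappa}; none are in {delta}.
Condition 2 (every backdoor path blocked by {delta}):
  P1: open — no interior node is in the conditioning set.
{delta} does not satisfy the backdoor criterion.

No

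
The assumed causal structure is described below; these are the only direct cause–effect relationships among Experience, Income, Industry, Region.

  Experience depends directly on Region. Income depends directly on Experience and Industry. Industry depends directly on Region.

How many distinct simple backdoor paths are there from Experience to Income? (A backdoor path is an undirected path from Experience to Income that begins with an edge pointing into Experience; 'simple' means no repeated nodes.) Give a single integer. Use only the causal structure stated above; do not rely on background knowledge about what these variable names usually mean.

1

A backdoor path from Experience to Income is any simple undirected path whose first edge points into Experience (i.e. leaves Experience via a parent).
Parents of Experience: {Region}.
Enumerating:
  P1: Experience <- Region -> Industry -> Income
That exhausts the simple backdoor paths. Count: 1.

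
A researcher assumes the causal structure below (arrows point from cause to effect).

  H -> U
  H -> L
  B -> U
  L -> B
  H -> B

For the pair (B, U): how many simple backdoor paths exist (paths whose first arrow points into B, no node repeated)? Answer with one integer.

A backdoor path from B to U is any simple undirected path whose first edge points into B (i.e. leaves B via a parent).
Parents of B: {H, L}.
Enumerating:
  P1: B <- H -> U
  P2: B <- L <- H -> U
That exhausts the simple backdoor paths. Count: 2.

2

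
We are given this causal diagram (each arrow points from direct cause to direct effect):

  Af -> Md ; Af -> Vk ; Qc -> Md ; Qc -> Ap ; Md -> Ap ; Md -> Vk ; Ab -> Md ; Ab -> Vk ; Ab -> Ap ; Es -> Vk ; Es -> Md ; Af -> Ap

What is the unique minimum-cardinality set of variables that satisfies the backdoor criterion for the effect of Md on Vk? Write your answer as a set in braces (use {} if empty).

Variables eligible for adjustment (non-descendants of Md, excluding Md and Vk): {Ab, Af, Es, Qc}.
Backdoor paths from Md to Vk:
  P1: Md <- Ab -> Ap <- Af -> Vk
  P2: Md <- Ab -> Vk
  P3: Md <- Qc -> Ap <- Ab -> Vk
  P4: Md <- Qc -> Ap <- Af -> Vk
  P5: Md <- Es -> Vk
  P6: Md <- Af -> Ap <- Ab -> Vk
  P7: Md <- Af -> Vk
The empty set is not sufficient: P2 (Md <- Ab -> Vk) has no collider blocking it and no conditioned non-collider, so it is open.
Try {Ab, Af, Es}:
  P1: blocked at fork node Ab ∈ conditioning set.
  P2: blocked at fork node Ab ∈ conditioning set.
  P3: blocked at collider Ap (neither it nor any descendant is in the conditioning set).
  P4: blocked at collider Ap (neither it nor any descendant is in the conditioning set).
  P5: blocked at fork node Es ∈ conditioning set.
  P6: blocked at fork node Af ∈ conditioning set.
  P7: blocked at fork node Af ∈ conditioning set.
{Ab, Af, Es} contains no descendant of Md and blocks every backdoor path.
Every element of {Ab, Af, Es} is needed (dropping Ab leaves P2 open; dropping Af leaves P7 open; dropping Es leaves P5 open), so no proper subset is valid.
Among all size-3 subsets of the eligible variables, only {Ab, Af, Es} blocks every backdoor path, so it is the unique smallest valid adjustment set.

{Ab, Af, Es}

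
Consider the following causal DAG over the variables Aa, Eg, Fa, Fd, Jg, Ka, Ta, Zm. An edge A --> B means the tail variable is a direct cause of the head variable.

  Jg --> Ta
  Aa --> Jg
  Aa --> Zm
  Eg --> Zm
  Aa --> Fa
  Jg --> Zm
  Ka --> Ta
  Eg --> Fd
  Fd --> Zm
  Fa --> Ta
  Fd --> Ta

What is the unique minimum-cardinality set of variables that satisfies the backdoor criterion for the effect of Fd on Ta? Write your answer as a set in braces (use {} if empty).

{}

Variables eligible for adjustment (non-descendants of Fd, excluding Fd and Ta): {Aa, Eg, Fa, Jg, Ka}.
Backdoor paths from Fd to Ta:
  P1: Fd <- Eg -> Zm <- Aa -> Fa -> Ta
  P2: Fd <- Eg -> Zm <- Aa -> Jg -> Ta
  P3: Fd <- Eg -> Zm <- Jg <- Aa -> Fa -> Ta
  P4: Fd <- Eg -> Zm <- Jg -> Ta
Each backdoor path contains an unconditioned collider, so every path is already blocked with the empty conditioning set:
  P1: blocked at collider Zm (neither it nor any descendant is in the conditioning set).
  P2: blocked at collider Zm (neither it nor any descendant is in the conditioning set).
  P3: blocked at collider Zm (neither it nor any descendant is in the conditioning set).
  P4: blocked at collider Zm (neither it nor any descendant is in the conditioning set).
The empty set is therefore the unique smallest valid set.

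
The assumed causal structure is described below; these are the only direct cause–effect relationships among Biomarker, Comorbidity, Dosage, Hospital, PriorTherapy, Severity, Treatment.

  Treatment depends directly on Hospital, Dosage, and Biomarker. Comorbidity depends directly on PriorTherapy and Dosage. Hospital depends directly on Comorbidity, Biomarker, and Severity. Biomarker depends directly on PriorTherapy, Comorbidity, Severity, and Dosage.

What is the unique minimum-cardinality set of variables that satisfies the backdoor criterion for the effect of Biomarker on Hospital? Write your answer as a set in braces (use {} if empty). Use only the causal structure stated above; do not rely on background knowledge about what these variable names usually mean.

Variables eligible for adjustment (non-descendants of Biomarker, excluding Biomarker and Hospital): {Comorbidity, Dosage, PriorTherapy, Severity}.
Backdoor paths from Biomarker to Hospital:
  P1: Biomarker <- Severity -> Hospital
  P2: Biomarker <- Dosage -> Comorbidity -> Hospital
  P3: Biomarker <- Dosage -> Treatment <- Hospital
  P4: Biomarker <- PriorTherapy -> Comorbidity <- Dosage -> Treatment <- Hospital
  P5: Biomarker <- PriorTherapy -> Comorbidity -> Hospital
  P6: Biomarker <- Comorbidity <- Dosage -> Treatment <- Hospital
  P7: Biomarker <- Comorbidity -> Hospital
The empty set is not sufficient: P1 (Biomarker <- Severity -> Hospital) has no collider blocking it and no conditioned non-collider, so it is open.
Try {Comorbidity, Severity}:
  P1: blocked at fork node Severity ∈ conditioning set.
  P2: blocked at chain node Comorbidity ∈ conditioning set.
  P3: blocked at collider Treatment (neither it nor any descendant is in the conditioning set).
  P4: blocked at collider Treatment (neither it nor any descendant is in the conditioning set).
  P5: blocked at chain node Comorbidity ∈ conditioning set.
  P6: blocked at chain node Comorbidity ∈ conditioning set.
  P7: blocked at fork node Comorbidity ∈ conditioning set.
{Comorbidity, Severity} contains no descendant of Biomarker and blocks every backdoor path.
Every element of {Comorbidity, Severity} is needed (dropping Comorbidity leaves P2 open; dropping Severity leaves P1 open), so no proper subset is valid.
Among all size-2 subsets of the eligible variables, only {Comorbidity, Severity} blocks every backdoor path, so it is the unique smallest valid adjustment set.

{Comorbidity, Severity}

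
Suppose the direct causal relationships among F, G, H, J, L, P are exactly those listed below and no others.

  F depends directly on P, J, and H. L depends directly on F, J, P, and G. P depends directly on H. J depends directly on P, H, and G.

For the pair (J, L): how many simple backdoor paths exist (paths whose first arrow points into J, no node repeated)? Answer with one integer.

8

A backdoor path from J to L is any simple undirected path whose first edge points into J (i.e. leaves J via a parent).
Parents of J: {G, H, P}.
Enumerating:
  P1: J <- H -> P -> F -> L
  P2: J <- H -> P -> L
  P3: J <- H -> F <- P -> L
  P4: J <- H -> F -> L
  P5: J <- P <- H -> F -> L
  P6: J <- P -> F -> L
  P7: J <- P -> L
  P8: J <- G -> L
That exhausts the simple backdoor paths. Count: 8.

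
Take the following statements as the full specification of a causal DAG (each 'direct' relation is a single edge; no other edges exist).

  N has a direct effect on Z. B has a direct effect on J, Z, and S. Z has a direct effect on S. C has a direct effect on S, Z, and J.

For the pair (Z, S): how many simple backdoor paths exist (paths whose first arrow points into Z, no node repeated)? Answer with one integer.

4

A backdoor path from Z to S is any simple undirected path whose first edge points into Z (i.e. leaves Z via a parent).
Parents of Z: {B, C, N}.
Enumerating:
  P1: Z <- B -> J <- C -> S
  P2: Z <- B -> S
  P3: Z <- C -> J <- B -> S
  P4: Z <- C -> S
That exhausts the simple backdoor paths. Count: 4.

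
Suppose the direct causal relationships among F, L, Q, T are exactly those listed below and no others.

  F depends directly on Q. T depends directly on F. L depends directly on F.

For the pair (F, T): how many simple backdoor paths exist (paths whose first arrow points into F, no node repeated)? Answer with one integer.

0

A backdoor path from F to T is any simple undirected path whose first edge points into F (i.e. leaves F via a parent).
Parents of F: {Q}.
No simple path from any parent of F reaches T without revisiting F, so there are no backdoor paths.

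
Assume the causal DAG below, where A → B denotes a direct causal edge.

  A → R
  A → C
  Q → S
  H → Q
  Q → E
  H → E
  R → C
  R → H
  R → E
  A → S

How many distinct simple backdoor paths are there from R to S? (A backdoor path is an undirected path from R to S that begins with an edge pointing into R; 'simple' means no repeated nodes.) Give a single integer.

A backdoor path from R to S is any simple undirected path whose first edge points into R (i.e. leaves R via a parent).
Parents of R: {A}.
Enumerating:
  P1: R <- A -> S
That exhausts the simple backdoor paths. Count: 1.

1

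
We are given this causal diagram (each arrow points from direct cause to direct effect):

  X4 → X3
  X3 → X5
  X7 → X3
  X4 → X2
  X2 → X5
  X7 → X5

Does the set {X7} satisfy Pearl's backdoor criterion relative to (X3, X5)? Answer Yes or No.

No

Backdoor paths from X3 to X5 (paths whose first edge points into X3):
  P1: X3 <- X4 -> X2 -> X5
  P2: X3 <- X7 -> X5
Condition 1 (no descendant of X3 in the set): holds — descendants of X3 are {X5}; none are in {X7}.
Condition 2 (every backdoor path blocked by {X7}):
  P1: open — no interior node is in the conditioning set.
  P2: blocked at fork node X7 ∈ conditioning set.
{X7} does not satisfy the backdoor criterion.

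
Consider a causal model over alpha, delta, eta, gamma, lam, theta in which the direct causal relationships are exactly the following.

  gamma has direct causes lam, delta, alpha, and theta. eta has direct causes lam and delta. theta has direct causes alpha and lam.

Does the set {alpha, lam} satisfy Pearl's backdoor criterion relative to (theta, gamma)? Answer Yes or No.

Backdoor paths from theta to gamma (paths whose first edge points into theta):
  P1: theta <- alpha -> gamma
  P2: theta <- lam -> eta <- delta -> gamma
  P3: theta <- lam -> gamma
Condition 1 (no descendant of theta in the set): holds — descendants of theta are {gamma}; none are in {alpha, lam}.
Condition 2 (every backdoor path blocked by {alpha, lam}):
  P1: blocked at fork node alpha ∈ conditioning set.
  P2: blocked at fork node lam ∈ conditioning set.
  P3: blocked at fork node lam ∈ conditioning set.
{alpha, lam} satisfies the backdoor criterion.

Yes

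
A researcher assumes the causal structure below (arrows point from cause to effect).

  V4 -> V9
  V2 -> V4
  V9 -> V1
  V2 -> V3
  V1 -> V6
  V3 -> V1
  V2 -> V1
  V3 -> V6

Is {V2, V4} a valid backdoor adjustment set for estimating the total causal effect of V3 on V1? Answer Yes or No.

Backdoor paths from V3 to V1 (paths whose first edge points into V3):
  P1: V3 <- V2 -> V4 -> V9 -> V1
  P2: V3 <- V2 -> V1
Condition 1 (no descendant of V3 in the set): holds — descendants of V3 are {V1, V6}; none are in {V2, V4}.
Condition 2 (every backdoor path blocked by {V2, V4}):
  P1: blocked at fork node V2 ∈ conditioning set.
  P2: blocked at fork node V2 ∈ conditioning set.
{V2, V4} satisfies the backdoor criterion.

Yes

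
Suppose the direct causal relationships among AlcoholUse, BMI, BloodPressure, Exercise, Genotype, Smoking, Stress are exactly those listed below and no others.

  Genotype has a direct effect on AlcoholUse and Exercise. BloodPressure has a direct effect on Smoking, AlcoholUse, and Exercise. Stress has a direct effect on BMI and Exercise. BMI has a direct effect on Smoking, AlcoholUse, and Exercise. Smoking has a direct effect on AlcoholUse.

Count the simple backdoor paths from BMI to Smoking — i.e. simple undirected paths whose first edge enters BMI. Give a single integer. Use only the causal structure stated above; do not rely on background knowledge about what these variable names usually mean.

A backdoor path from BMI to Smoking is any simple undirected path whose first edge points into BMI (i.e. leaves BMI via a parent).
Parents of BMI: {Stress}.
Enumerating:
  P1: BMI <- Stress -> Exercise <- BloodPressure -> Smoking
  P2: BMI <- Stress -> Exercise <- BloodPressure -> AlcoholUse <- Smoking
  P3: BMI <- Stress -> Exercise <- Genotype -> AlcoholUse <- BloodPressure -> Smoking
  P4: BMI <- Stress -> Exercise <- Genotype -> AlcoholUse <- Smoking
That exhausts the simple backdoor paths. Count: 4.

4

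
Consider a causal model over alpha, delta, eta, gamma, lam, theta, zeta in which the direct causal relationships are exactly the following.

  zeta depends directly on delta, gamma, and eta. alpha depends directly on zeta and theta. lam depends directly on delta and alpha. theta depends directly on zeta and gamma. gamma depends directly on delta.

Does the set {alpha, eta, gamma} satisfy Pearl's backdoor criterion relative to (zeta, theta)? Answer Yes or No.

Backdoor paths from zeta to theta (paths whose first edge points into zeta):
  P1: zeta <- delta -> gamma -> theta
  P2: zeta <- delta -> lam <- alpha <- theta
  P3: zeta <- gamma <- delta -> lam <- alpha <- theta
  P4: zeta <- gamma -> theta
Condition 1 (no descendant of zeta in the set): FAILS — alpha is a descendant of zeta.
Condition 2 (every backdoor path blocked by {alpha, eta, gamma}):
  P1: blocked at chain node gamma ∈ conditioning set.
  P2: blocked at collider lam (neither it nor any descendant is in the conditioning set).
  P3: blocked at chain node gamma ∈ conditioning set.
  P4: blocked at fork node gamma ∈ conditioning set.
{alpha, eta, gamma} does not satisfy the backdoor criterion.

No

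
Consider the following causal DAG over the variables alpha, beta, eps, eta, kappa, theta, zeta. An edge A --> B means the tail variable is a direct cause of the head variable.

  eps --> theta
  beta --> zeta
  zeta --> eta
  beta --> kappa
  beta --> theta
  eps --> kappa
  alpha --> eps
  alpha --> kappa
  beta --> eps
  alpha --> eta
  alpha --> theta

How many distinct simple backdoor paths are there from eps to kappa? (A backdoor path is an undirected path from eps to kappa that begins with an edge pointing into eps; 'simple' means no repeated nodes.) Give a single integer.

A backdoor path from eps to kappa is any simple undirected path whose first edge points into eps (i.e. leaves eps via a parent).
Parents of eps: {alpha, beta}.
Enumerating:
  P1: eps <- alpha -> theta <- beta -> kappa
  P2: eps <- alpha -> kappa
  P3: eps <- alpha -> eta <- zeta <- beta -> kappa
  P4: eps <- beta -> zeta -> eta <- alpha -> kappa
  P5: eps <- beta -> theta <- alpha -> kappa
  P6: eps <- beta -> kappa
That exhausts the simple backdoor paths. Count: 6.

6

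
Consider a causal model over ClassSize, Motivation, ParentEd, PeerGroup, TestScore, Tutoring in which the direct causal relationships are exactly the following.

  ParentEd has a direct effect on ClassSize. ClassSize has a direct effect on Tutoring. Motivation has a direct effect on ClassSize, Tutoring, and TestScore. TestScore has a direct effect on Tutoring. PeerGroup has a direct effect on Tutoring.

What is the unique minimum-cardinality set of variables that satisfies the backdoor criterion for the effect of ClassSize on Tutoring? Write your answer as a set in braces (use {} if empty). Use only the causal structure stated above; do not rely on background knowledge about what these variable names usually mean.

{Motivation}

Variables eligible for adjustment (non-descendants of ClassSize, excluding ClassSize and Tutoring): {Motivation, ParentEd, PeerGroup, TestScore}.
Backdoor paths from ClassSize to Tutoring:
  P1: ClassSize <- Motivation -> TestScore -> Tutoring
  P2: ClassSize <- Motivation -> Tutoring
The empty set is not sufficient: P1 (ClassSize <- Motivation -> TestScore -> Tutoring) has no collider blocking it and no conditioned non-collider, so it is open.
Try {Motivation}:
  P1: blocked at fork node Motivation ∈ conditioning set.
  P2: blocked at fork node Motivation ∈ conditioning set.
{Motivation} contains no descendant of ClassSize and blocks every backdoor path.
No other singleton works — e.g. {ParentEd} leaves P1 open — so {Motivation} is the unique smallest valid adjustment set.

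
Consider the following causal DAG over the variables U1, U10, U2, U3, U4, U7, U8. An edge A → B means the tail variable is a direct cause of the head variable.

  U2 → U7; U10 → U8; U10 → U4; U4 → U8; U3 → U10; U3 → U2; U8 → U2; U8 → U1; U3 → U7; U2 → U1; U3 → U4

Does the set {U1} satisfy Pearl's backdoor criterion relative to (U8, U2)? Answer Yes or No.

Backdoor paths from U8 to U2 (paths whose first edge points into U8):
  P1: U8 <- U10 <- U3 -> U2
  P2: U8 <- U10 <- U3 -> U7 <- U2
  P3: U8 <- U10 -> U4 <- U3 -> U2
  P4: U8 <- U10 -> U4 <- U3 -> U7 <- U2
  P5: U8 <- U4 <- U3 -> U2
  P6: U8 <- U4 <- U3 -> U7 <- U2
  P7: U8 <- U4 <- U10 <- U3 -> U2
  P8: U8 <- U4 <- U10 <- U3 -> U7 <- U2
Condition 1 (no descendant of U8 in the set): FAILS — U1 is a descendant of U8.
Condition 2 (every backdoor path blocked by {U1}):
  P1: open — no interior node is in the conditioning set.
  P2: blocked at collider U7 (neither it nor any descendant is in the conditioning set).
  P3: open — collider(s) U4 are conditioned on (or have a conditioned descendant) and no non-collider on the path is in the set.
  P4: blocked at collider U7 (neither it nor any descendant is in the conditioning set).
  P5: open — no interior node is in the conditioning set.
  P6: blocked at collider U7 (neither it nor any descendant is in the conditioning set).
  P7: open — no interior node is in the conditioning set.
  P8: blocked at collider U7 (neither it nor any descendant is in the conditioning set).
{U1} does not satisfy the backdoor criterion.

No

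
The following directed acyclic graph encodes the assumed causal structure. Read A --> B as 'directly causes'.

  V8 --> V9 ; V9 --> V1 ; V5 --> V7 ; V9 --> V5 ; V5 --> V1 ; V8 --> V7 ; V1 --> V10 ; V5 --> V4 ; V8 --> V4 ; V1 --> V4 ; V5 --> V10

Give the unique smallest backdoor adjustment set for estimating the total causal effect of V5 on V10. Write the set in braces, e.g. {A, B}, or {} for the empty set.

Variables eligible for adjustment (non-descendants of V5, excluding V5 and V10): {V8, V9}.
Backdoor paths from V5 to V10:
  P1: V5 <- V9 <- V8 -> V4 <- V1 -> V10
  P2: V5 <- V9 -> V1 -> V10
The empty set is not sufficient: P2 (V5 <- V9 -> V1 -> V10) has no collider blocking it and no conditioned non-collider, so it is open.
Try {V9}:
  P1: blocked at chain node V9 ∈ conditioning set.
  P2: blocked at fork node V9 ∈ conditioning set.
{V9} contains no descendant of V5 and blocks every backdoor path.
No other singleton works — e.g. {V8} leaves P2 open — so {V9} is the unique smallest valid adjustment set.

{V9}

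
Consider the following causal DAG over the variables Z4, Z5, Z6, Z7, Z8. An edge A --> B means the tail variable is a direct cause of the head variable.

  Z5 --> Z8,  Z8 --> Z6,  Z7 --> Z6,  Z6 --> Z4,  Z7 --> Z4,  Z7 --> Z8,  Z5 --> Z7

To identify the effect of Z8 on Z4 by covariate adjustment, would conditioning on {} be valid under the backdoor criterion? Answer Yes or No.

Backdoor paths from Z8 to Z4 (paths whose first edge points into Z8):
  P1: Z8 <- Z5 -> Z7 -> Z6 -> Z4
  P2: Z8 <- Z5 -> Z7 -> Z4
  P3: Z8 <- Z7 -> Z6 -> Z4
  P4: Z8 <- Z7 -> Z4
Condition 1 (no descendant of Z8 in the set): holds — descendants of Z8 are {Z4, Z6}; none are in {}.
Condition 2 (every backdoor path blocked by {}):
  P1: open — no interior node is in the conditioning set.
  P2: open — no interior node is in the conditioning set.
  P3: open — no interior node is in the conditioning set.
  P4: open — no interior node is in the conditioning set.
{} does not satisfy the backdoor criterion.

No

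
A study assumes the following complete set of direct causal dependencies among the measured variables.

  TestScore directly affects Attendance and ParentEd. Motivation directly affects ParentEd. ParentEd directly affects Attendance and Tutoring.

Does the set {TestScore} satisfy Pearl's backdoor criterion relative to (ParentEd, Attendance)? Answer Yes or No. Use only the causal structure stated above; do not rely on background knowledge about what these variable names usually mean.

Backdoor paths from ParentEd to Attendance (paths whose first edge points into ParentEd):
  P1: ParentEd <- TestScore -> Attendance
Condition 1 (no descendant of ParentEd in the set): holds — descendants of ParentEd are {Attendance, Tutoring}; none are in {TestScore}.
Condition 2 (every backdoor path blocked by {TestScore}):
  P1: blocked at fork node TestScore ∈ conditioning set.
{TestScore} satisfies the backdoor criterion.

Yes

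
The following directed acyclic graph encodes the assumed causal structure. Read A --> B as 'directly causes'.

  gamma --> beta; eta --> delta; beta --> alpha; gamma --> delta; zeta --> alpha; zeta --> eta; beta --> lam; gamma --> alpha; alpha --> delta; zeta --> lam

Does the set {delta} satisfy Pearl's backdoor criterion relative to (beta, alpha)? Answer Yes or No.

No

Backdoor paths from beta to alpha (paths whose first edge points into beta):
  P1: beta <- gamma -> alpha
  P2: beta <- gamma -> delta <- eta <- zeta -> alpha
  P3: beta <- gamma -> delta <- alpha
Condition 1 (no descendant of beta in the set): FAILS — delta is a descendant of beta.
Condition 2 (every backdoor path blocked by {delta}):
  P1: open — no interior node is in the conditioning set.
  P2: open — collider(s) delta are conditioned on (or have a conditioned descendant) and no non-collider on the path is in the set.
  P3: open — collider(s) delta are conditioned on (or have a conditioned descendant) and no non-collider on the path is in the set.
{delta} does not satisfy the backdoor criterion.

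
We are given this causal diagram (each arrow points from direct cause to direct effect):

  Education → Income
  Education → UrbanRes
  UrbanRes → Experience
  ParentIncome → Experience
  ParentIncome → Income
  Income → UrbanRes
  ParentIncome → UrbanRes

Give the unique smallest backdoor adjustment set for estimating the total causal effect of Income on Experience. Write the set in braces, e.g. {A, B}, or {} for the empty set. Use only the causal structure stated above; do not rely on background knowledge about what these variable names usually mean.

Variables eligible for adjustment (non-descendants of Income, excluding Income and Experience): {Education, ParentIncome}.
Backdoor paths from Income to Experience:
  P1: Income <- Education -> UrbanRes <- ParentIncome -> Experience
  P2: Income <- Education -> UrbanRes -> Experience
  P3: Income <- ParentIncome -> UrbanRes -> Experience
  P4: Income <- ParentIncome -> Experience
The empty set is not sufficient: P2 (Income <- Education -> UrbanRes -> Experience) has no collider blocking it and no conditioned non-collider, so it is open.
Try {Education, ParentIncome}:
  P1: blocked at fork node Education ∈ conditioning set.
  P2: blocked at fork node Education ∈ conditioning set.
  P3: blocked at fork node ParentIncome ∈ conditioning set.
  P4: blocked at fork node ParentIncome ∈ conditioning set.
{Education, ParentIncome} contains no descendant of Income and blocks every backdoor path.
Every element of {Education, ParentIncome} is needed (dropping Education leaves P2 open; dropping ParentIncome leaves P3 open), so no proper subset is valid.
Among all size-2 subsets of the eligible variables, only {Education, ParentIncome} blocks every backdoor path, so it is the unique smallest valid adjustment set.

{Education, ParentIncome}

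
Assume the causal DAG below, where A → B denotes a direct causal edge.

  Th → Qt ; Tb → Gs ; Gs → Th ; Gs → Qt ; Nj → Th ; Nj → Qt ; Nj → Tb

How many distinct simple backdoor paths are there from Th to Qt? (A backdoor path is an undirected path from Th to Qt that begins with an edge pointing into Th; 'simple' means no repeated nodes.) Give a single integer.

A backdoor path from Th to Qt is any simple undirected path whose first edge points into Th (i.e. leaves Th via a parent).
Parents of Th: {Gs, Nj}.
Enumerating:
  P1: Th <- Nj -> Tb -> Gs -> Qt
  P2: Th <- Nj -> Qt
  P3: Th <- Gs <- Tb <- Nj -> Qt
  P4: Th <- Gs -> Qt
That exhausts the simple backdoor paths. Count: 4.

4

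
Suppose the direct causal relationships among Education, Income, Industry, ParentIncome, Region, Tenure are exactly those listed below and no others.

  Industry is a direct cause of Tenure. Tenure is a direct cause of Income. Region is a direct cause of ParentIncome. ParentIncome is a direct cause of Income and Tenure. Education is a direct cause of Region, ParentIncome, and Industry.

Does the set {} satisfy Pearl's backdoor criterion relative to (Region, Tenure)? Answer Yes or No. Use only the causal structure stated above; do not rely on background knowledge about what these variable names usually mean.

No

Backdoor paths from Region to Tenure (paths whose first edge points into Region):
  P1: Region <- Education -> ParentIncome -> Tenure
  P2: Region <- Education -> ParentIncome -> Income <- Tenure
  P3: Region <- Education -> Industry -> Tenure
Condition 1 (no descendant of Region in the set): holds — descendants of Region are {Income, ParentIncome, Tenure}; none are in {}.
Condition 2 (every backdoor path blocked by {}):
  P1: open — no interior node is in the conditioning set.
  P2: blocked at collider Income (neither it nor any descendant is in the conditioning set).
  P3: open — no interior node is in the conditioning set.
{} does not satisfy the backdoor criterion.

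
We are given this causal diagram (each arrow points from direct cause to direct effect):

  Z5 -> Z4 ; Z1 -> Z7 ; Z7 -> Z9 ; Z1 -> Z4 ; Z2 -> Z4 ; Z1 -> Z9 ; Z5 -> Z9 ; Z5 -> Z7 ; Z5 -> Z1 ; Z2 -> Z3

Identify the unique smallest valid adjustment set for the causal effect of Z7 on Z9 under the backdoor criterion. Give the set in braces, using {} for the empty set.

Variables eligible for adjustment (non-descendants of Z7, excluding Z7 and Z9): {Z1, Z2, Z3, Z4, Z5}.
Backdoor paths from Z7 to Z9:
  P1: Z7 <- Z5 -> Z1 -> Z9
  P2: Z7 <- Z5 -> Z4 <- Z1 -> Z9
  P3: Z7 <- Z5 -> Z9
  P4: Z7 <- Z1 <- Z5 -> Z9
  P5: Z7 <- Z1 -> Z4 <- Z5 -> Z9
  P6: Z7 <- Z1 -> Z9
The empty set is not sufficient: P1 (Z7 <- Z5 -> Z1 -> Z9) has no collider blocking it and no conditioned non-collider, so it is open.
Try {Z1, Z5}:
  P1: blocked at fork node Z5 ∈ conditioning set.
  P2: blocked at fork node Z5 ∈ conditioning set.
  P3: blocked at fork node Z5 ∈ conditioning set.
  P4: blocked at chain node Z1 ∈ conditioning set.
  P5: blocked at fork node Z1 ∈ conditioning set.
  P6: blocked at fork node Z1 ∈ conditioning set.
{Z1, Z5} contains no descendant of Z7 and blocks every backdoor path.
Every element of {Z1, Z5} is needed (dropping Z1 leaves P6 open; dropping Z5 leaves P3 open), so no proper subset is valid.
Among all size-2 subsets of the eligible variables, only {Z1, Z5} blocks every backdoor path, so it is the unique smallest valid adjustment set.

{Z1, Z5}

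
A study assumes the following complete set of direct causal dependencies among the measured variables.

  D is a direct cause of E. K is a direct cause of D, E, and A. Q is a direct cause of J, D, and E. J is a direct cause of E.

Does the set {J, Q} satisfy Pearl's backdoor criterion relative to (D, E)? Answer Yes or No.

Backdoor paths from D to E (paths whose first edge points into D):
  P1: D <- K -> E
  P2: D <- Q -> J -> E
  P3: D <- Q -> E
Condition 1 (no descendant of D in the set): holds — descendants of D are {E}; none are in {J, Q}.
Condition 2 (every backdoor path blocked by {J, Q}):
  P1: open — no interior node is in the conditioning set.
  P2: blocked at fork node Q ∈ conditioning set.
  P3: blocked at fork node Q ∈ conditioning set.
{J, Q} does not satisfy the backdoor criterion.

No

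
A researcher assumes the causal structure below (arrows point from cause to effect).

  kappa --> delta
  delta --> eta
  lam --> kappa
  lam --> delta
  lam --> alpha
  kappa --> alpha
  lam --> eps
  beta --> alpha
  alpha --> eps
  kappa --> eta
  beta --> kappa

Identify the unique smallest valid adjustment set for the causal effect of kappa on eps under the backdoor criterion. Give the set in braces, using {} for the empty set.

{beta, lam}

Variables eligible for adjustment (non-descendants of kappa, excluding kappa and eps): {beta, lam}.
Backdoor paths from kappa to eps:
  P1: kappa <- lam -> alpha -> eps
  P2: kappa <- lam -> eps
  P3: kappa <- beta -> alpha <- lam -> eps
  P4: kappa <- beta -> alpha -> eps
The empty set is not sufficient: P1 (kappa <- lam -> alpha -> eps) has no collider blocking it and no conditioned non-collider, so it is open.
Try {beta, lam}:
  P1: blocked at fork node lam ∈ conditioning set.
  P2: blocked at fork node lam ∈ conditioning set.
  P3: blocked at fork node beta ∈ conditioning set.
  P4: blocked at fork node beta ∈ conditioning set.
{beta, lam} contains no descendant of kappa and blocks every backdoor path.
Every element of {beta, lam} is needed (dropping beta leaves P4 open; dropping lam leaves P1 open), so no proper subset is valid.
Among all size-2 subsets of the eligible variables, only {beta, lam} blocks every backdoor path, so it is the unique smallest valid adjustment set.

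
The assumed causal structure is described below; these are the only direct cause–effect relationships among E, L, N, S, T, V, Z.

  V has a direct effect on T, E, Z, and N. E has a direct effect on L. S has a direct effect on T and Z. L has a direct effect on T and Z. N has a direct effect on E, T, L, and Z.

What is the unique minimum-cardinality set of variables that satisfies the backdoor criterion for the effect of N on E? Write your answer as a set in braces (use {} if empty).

Variables eligible for adjustment (non-descendants of N, excluding N and E): {S, V}.
Backdoor paths from N to E:
  P1: N <- V -> E
  P2: N <- V -> T <- L <- E
  P3: N <- V -> T <- S -> Z <- L <- E
  P4: N <- V -> Z <- L <- E
  P5: N <- V -> Z <- S -> T <- L <- E
The empty set is not sufficient: P1 (N <- V -> E) has no collider blocking it and no conditioned non-collider, so it is open.
Try {V}:
  P1: blocked at fork node V ∈ conditioning set.
  P2: blocked at fork node V ∈ conditioning set.
  P3: blocked at fork node V ∈ conditioning set.
  P4: blocked at fork node V ∈ conditioning set.
  P5: blocked at fork node V ∈ conditioning set.
{V} contains no descendant of N and blocks every backdoor path.
No other singleton works — e.g. {S} leaves P1 open — so {V} is the unique smallest valid adjustment set.

{V}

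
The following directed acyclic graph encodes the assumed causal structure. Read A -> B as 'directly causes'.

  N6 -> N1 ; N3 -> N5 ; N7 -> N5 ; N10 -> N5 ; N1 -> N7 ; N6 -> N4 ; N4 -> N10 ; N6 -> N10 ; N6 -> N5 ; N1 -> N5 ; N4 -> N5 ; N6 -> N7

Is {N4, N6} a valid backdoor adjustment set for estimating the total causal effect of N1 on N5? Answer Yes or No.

Yes

Backdoor paths from N1 to N5 (paths whose first edge points into N1):
  P1: N1 <- N6 -> N7 -> N5
  P2: N1 <- N6 -> N4 -> N10 -> N5
  P3: N1 <- N6 -> N4 -> N5
  P4: N1 <- N6 -> N10 <- N4 -> N5
  P5: N1 <- N6 -> N10 -> N5
  P6: N1 <- N6 -> N5
Condition 1 (no descendant of N1 in the set): holds — descendants of N1 are {N5, N7}; none are in {N4, N6}.
Condition 2 (every backdoor path blocked by {N4, N6}):
  P1: blocked at fork node N6 ∈ conditioning set.
  P2: blocked at fork node N6 ∈ conditioning set.
  P3: blocked at fork node N6 ∈ conditioning set.
  P4: blocked at fork node N6 ∈ conditioning set.
  P5: blocked at fork node N6 ∈ conditioning set.
  P6: blocked at fork node N6 ∈ conditioning set.
{N4, N6} satisfies the backdoor criterion.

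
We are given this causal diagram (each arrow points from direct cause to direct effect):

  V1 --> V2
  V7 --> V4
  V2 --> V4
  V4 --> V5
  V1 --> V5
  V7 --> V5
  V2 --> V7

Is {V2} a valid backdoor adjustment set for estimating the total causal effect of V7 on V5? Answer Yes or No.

Yes

Backdoor paths from V7 to V5 (paths whose first edge points into V7):
  P1: V7 <- V2 <- V1 -> V5
  P2: V7 <- V2 -> V4 -> V5
Condition 1 (no descendant of V7 in the set): holds — descendants of V7 are {V4, V5}; none are in {V2}.
Condition 2 (every backdoor path blocked by {V2}):
  P1: blocked at chain node V2 ∈ conditioning set.
  P2: blocked at fork node V2 ∈ conditioning set.
{V2} satisfies the backdoor criterion.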